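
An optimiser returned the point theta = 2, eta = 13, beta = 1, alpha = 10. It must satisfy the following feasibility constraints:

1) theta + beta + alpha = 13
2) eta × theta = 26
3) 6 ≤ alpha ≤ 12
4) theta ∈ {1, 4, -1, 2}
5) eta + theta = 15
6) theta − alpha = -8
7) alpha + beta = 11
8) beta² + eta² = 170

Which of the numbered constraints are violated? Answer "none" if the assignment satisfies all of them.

All constraints are satisfied.

1) theta + beta + alpha = 2 + 1 + 10 = 13  holds
2) eta × theta = 13 × 2 = 26  holds
3) alpha = 10 lies in [6, 12]  holds
4) theta = 2 is in {1, 4, -1, 2}  holds
5) eta + theta = 13 + 2 = 15  holds
6) theta − alpha = 2 − 10 = -8  holds
7) alpha + beta = 10 + 1 = 11  holds
8) beta² + eta² = 1² + 13² = 1 + 169 = 170  holds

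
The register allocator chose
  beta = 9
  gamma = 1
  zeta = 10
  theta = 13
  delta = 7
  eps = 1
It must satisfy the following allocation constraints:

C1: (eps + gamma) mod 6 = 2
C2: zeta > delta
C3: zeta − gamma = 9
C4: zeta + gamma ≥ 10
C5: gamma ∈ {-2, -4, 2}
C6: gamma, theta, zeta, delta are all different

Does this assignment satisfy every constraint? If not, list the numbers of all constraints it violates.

The assignment fails constraint 5.

C1: eps + gamma = 2; 2 mod 6 = 2 — OK.
C2: zeta = 10, delta = 7; 10 > 7 — OK.
C3: zeta − gamma = 10 − 1 = 9 — OK.
C4: zeta + gamma = 10 + 1 = 11; 11 ≥ 10 — OK.
C5: gamma = 1 is not in {-2, -4, 2} — violated.
C6: values 1, 13, 10, 7 are pairwise distinct — OK.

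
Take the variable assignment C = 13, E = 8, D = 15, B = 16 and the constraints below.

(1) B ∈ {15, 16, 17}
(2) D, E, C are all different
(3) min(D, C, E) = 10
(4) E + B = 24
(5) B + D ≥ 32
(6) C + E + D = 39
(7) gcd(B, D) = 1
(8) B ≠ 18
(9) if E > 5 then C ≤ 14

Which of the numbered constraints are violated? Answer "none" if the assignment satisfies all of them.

Violated: 3, 5, and 6.

(1) B = 16 is in {15, 16, 17}  yes
(2) values 15, 8, 13 are pairwise distinct  yes
(3) min(15, 13, 8) = 8, not 10  no
(4) E + B = 8 + 16 = 24  yes
(5) B + D = 16 + 15 = 31; 31 < 32, bound 32 not met  no
(6) C + E + D = 13 + 8 + 15 = 36, not 39  no
(7) gcd(16, 15) = 1  yes
(8) B = 16, and 16 ≠ 18  yes
(9) E = 8 > 5, so we need C ≤ 14; C = 13 ≤ 14  yes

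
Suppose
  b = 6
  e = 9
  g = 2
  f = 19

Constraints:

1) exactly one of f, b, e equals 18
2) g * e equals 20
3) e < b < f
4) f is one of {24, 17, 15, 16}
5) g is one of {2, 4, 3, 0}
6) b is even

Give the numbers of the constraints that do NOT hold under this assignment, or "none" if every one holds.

1) f=19, b=6, e=9; 0 of them equal 18, not exactly one  FAIL
2) g * e = 2 * 9 = 18, not 20  FAIL
3) values 9, 6, 19; e = 9 is not < b = 6  FAIL
4) f = 19 is not in {24, 17, 15, 16}  FAIL
5) g = 2 is in {2, 4, 3, 0}  OK
6) b = 6 is even  OK

Violated: 1, 2, 3, 4.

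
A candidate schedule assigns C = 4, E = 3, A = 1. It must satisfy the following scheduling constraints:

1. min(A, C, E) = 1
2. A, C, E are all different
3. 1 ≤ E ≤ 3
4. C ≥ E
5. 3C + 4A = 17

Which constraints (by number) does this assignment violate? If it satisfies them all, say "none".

1. min(1, 4, 3) = 1 — satisfied.
2. values 1, 4, 3 are pairwise distinct — satisfied.
3. E = 3 lies in [1, 3] — satisfied.
4. C = 4, E = 3; 4 ≥ 3 — satisfied.
5. 3C + 4A = 3(4) + 4(1) = 16, not 17 — violated.

Constraint 5 does not hold.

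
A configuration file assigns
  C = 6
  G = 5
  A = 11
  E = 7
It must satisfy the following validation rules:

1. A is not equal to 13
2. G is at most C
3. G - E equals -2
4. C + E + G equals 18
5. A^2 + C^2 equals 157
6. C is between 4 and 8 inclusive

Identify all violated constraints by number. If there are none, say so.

1. A = 11, and 11 ≠ 13 — satisfied.
2. G = 5, C = 6; 5 ≤ 6 — satisfied.
3. G - E = 5 - 7 = -2 — satisfied.
4. C + E + G = 6 + 7 + 5 = 18 — satisfied.
5. A^2 + C^2 = 11^2 + 6^2 = 121 + 36 = 157 — satisfied.
6. C = 6 lies in [4, 8] — satisfied.

No violations.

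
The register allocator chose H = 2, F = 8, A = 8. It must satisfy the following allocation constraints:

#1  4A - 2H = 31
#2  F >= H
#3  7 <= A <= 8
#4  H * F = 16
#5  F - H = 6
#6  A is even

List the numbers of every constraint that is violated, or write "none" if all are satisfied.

No — constraint 1 is not satisfied.

#1 4A - 2H = 4(8) - 2(2) = 28, not 31  false
#2 F = 8, H = 2; 8 ≥ 2  true
#3 A = 8 lies in [7, 8]  true
#4 H * F = 2 * 8 = 16  true
#5 F - H = 8 - 2 = 6  true
#6 A = 8 is even  true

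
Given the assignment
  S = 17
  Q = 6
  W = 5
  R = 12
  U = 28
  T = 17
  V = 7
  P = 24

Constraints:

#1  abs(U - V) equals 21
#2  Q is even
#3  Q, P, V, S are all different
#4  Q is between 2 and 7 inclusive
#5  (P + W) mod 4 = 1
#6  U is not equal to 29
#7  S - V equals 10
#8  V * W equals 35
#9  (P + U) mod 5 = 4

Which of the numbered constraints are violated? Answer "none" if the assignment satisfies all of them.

#1 abs(28 - 7) = 21 — OK.
#2 Q = 6 is even — OK.
#3 values 6, 24, 7, 17 are pairwise distinct — OK.
#4 Q = 6 lies in [2, 7] — OK.
#5 P + W = 29; 29 mod 4 = 1 — OK.
#6 U = 28, and 28 ≠ 29 — OK.
#7 S - V = 17 - 7 = 10 — OK.
#8 V * W = 7 * 5 = 35 — OK.
#9 P + U = 52; 52 mod 5 = 2, not 4 — violated.

The assignment fails constraint 9.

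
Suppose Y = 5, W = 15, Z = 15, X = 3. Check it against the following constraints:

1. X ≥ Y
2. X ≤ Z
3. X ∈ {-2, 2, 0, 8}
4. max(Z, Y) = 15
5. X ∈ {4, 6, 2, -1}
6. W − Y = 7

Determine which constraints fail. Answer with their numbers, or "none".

1. X = 3, Y = 5; 3 < 5 (want ≥) — violated.
2. X = 3, Z = 15; 3 ≤ 15 — satisfied.
3. X = 3 is not in {-2, 2, 0, 8} — violated.
4. max(15, 5) = 15 — satisfied.
5. X = 3 is not in {4, 6, 2, -1} — violated.
6. W − Y = 15 − 5 = 10, not 7 — violated.

No — constraints 1, 3, 5, 6 are not satisfied.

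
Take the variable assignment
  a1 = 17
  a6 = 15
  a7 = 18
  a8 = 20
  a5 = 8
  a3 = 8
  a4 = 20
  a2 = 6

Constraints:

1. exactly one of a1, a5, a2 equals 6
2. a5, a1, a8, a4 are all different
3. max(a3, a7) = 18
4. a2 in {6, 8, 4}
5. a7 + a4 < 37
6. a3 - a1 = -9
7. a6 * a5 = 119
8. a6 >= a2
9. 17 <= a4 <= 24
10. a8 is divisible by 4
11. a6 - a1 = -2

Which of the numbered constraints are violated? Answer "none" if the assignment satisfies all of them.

Constraints 2, 5, and 7 do not hold.

1. a1=17, a5=8, a2=6; 1 of them equals 6 — holds.
2. a8 = a4 = 20, not all different — does not hold.
3. max(8, 18) = 18 — holds.
4. a2 = 6 is in {6, 8, 4} — holds.
5. a7 + a4 = 18 + 20 = 38; 38 ≥ 37, bound 37 not met — does not hold.
6. a3 - a1 = 8 - 17 = -9 — holds.
7. a6 * a5 = 15 * 8 = 120, not 119 — does not hold.
8. a6 = 15, a2 = 6; 15 ≥ 6 — holds.
9. a4 = 20 lies in [17, 24] — holds.
10. 20 / 4 = 5, so 4 divides 20 — holds.
11. a6 - a1 = 15 - 17 = -2 — holds.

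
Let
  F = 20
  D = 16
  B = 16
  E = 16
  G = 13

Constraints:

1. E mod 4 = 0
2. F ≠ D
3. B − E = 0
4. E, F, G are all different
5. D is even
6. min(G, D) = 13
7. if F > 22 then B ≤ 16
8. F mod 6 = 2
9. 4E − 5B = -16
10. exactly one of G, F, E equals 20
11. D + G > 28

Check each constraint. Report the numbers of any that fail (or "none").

All constraints are satisfied.

1. 16 mod 4 = 0 — OK.
2. F = 20, D = 16; distinct — OK.
3. B − E = 16 − 16 = 0 — OK.
4. values 16, 20, 13 are pairwise distinct — OK.
5. D = 16 is even — OK.
6. min(13, 16) = 13 — OK.
7. F = 20, not > 22; antecedent false, conditional vacuously true — OK.
8. 20 mod 6 = 2 — OK.
9. 4E − 5B = 4(16) − 5(16) = -16 — OK.
10. G=13, F=20, E=16; 1 of them equals 20 — OK.
11. D + G = 16 + 13 = 29; 29 > 28 — OK.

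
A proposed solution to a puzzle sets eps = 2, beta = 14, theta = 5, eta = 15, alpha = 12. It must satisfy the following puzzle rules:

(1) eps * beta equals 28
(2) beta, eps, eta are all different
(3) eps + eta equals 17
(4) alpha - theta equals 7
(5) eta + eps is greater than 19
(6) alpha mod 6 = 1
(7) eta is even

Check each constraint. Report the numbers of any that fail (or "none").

Constraints 5, 6, 7 do not hold.

(1) eps * beta = 2 * 14 = 28  ✓
(2) values 14, 2, 15 are pairwise distinct  ✓
(3) eps + eta = 2 + 15 = 17  ✓
(4) alpha - theta = 12 - 5 = 7  ✓
(5) eta + eps = 15 + 2 = 17; 17 ≤ 19, bound 19 not met  ✗
(6) 12 mod 6 = 0, not 1  ✗
(7) eta = 15 is odd  ✗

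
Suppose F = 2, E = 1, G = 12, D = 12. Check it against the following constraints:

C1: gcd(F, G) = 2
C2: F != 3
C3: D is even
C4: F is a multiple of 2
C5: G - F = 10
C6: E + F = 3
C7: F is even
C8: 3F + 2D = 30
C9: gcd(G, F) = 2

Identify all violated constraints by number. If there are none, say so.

C1: gcd(2, 12) = 2 — holds.
C2: F = 2, and 2 ≠ 3 — holds.
C3: D = 12 is even — holds.
C4: 2 / 2 = 1, so 2 divides 2 — holds.
C5: G - F = 12 - 2 = 10 — holds.
C6: E + F = 1 + 2 = 3 — holds.
C7: F = 2 is even — holds.
C8: 3F + 2D = 3(2) + 2(12) = 30 — holds.
C9: gcd(12, 2) = 2 — holds.

No violations.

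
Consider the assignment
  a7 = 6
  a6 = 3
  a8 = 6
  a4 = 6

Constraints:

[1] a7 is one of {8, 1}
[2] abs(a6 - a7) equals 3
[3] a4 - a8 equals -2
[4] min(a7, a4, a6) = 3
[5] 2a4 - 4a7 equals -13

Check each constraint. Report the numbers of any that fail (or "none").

[1] a7 = 6 is not in {8, 1} — violated.
[2] abs(3 - 6) = 3 — OK.
[3] a4 - a8 = 6 - 6 = 0, not -2 — violated.
[4] min(6, 6, 3) = 3 — OK.
[5] 2a4 - 4a7 = 2(6) - 4(6) = -12, not -13 — violated.

Violated: 1, 3, and 5.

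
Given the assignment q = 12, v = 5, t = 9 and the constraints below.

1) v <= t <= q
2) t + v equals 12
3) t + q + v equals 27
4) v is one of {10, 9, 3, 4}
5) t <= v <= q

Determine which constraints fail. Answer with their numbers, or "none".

Constraints 2, 3, 4, and 5 do not hold.

1) values 5 <= 9 <= 12  ✓
2) t + v = 9 + 5 = 14, not 12  ✗
3) t + q + v = 9 + 12 + 5 = 26, not 27  ✗
4) v = 5 is not in {10, 9, 3, 4}  ✗
5) values 9, 5, 12; t = 9 is not <= v = 5  ✗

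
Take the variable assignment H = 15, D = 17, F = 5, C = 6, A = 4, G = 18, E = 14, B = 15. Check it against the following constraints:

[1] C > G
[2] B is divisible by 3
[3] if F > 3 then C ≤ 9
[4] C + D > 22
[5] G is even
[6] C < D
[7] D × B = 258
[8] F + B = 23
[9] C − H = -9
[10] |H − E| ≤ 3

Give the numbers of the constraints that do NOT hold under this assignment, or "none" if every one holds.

[1] C = 6, G = 18; 6 ≤ 18 (want >) — violated.
[2] 15 / 3 = 5, so 3 divides 15 — OK.
[3] F = 5 > 3, so we need C ≤ 9; C = 6 ≤ 9 — OK.
[4] C + D = 6 + 17 = 23; 23 > 22 — OK.
[5] G = 18 is even — OK.
[6] C = 6, D = 17; 6 < 17 — OK.
[7] D × B = 17 × 15 = 255, not 258 — violated.
[8] F + B = 5 + 15 = 20, not 23 — violated.
[9] C − H = 6 − 15 = -9 — OK.
[10] |15 − 14| = 1; 1 ≤ 3 — OK.

Violated: 1, 7, and 8.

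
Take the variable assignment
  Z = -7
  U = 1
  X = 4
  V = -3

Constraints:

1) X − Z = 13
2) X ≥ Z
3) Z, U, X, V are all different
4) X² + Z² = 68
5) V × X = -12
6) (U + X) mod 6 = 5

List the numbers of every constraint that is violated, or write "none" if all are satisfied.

Violated: 1, 4.

1) X − Z = 4 − (-7) = 11, not 13 — fails.
2) X = 4, Z = -7; 4 ≥ -7 — holds.
3) values -7, 1, 4, -3 are pairwise distinct — holds.
4) X² + Z² = 4² + (-7)² = 16 + 49 = 65, not 68 — fails.
5) V × X = -3 × 4 = -12 — holds.
6) U + X = 5; 5 mod 6 = 5 — holds.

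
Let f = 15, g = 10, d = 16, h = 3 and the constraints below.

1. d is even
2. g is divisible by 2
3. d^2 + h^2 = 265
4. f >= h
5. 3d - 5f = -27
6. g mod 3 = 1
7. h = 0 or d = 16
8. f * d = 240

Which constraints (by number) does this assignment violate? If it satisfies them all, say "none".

None — every constraint holds.

1. d = 16 is even — satisfied.
2. 10 / 2 = 5, so 2 divides 10 — satisfied.
3. d^2 + h^2 = 16^2 + 3^2 = 256 + 9 = 265 — satisfied.
4. f = 15, h = 3; 15 ≥ 3 — satisfied.
5. 3d - 5f = 3(16) - 5(15) = -27 — satisfied.
6. 10 mod 3 = 1 — satisfied.
7. h = 3 ≠ 0, but d = 16 = 16 (second disjunct) — satisfied.
8. f * d = 15 * 16 = 240 — satisfied.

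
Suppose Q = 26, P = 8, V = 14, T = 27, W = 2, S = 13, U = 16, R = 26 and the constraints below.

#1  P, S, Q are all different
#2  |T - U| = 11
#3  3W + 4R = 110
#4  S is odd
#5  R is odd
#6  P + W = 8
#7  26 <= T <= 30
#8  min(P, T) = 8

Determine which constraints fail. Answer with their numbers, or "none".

#1 values 8, 13, 26 are pairwise distinct  ✔
#2 |27 - 16| = 11  ✔
#3 3W + 4R = 3(2) + 4(26) = 110  ✔
#4 S = 13 is odd  ✔
#5 R = 26 is even  ✘
#6 P + W = 8 + 2 = 10, not 8  ✘
#7 T = 27 lies in [26, 30]  ✔
#8 min(8, 27) = 8  ✔

The assignment fails constraints 5, 6.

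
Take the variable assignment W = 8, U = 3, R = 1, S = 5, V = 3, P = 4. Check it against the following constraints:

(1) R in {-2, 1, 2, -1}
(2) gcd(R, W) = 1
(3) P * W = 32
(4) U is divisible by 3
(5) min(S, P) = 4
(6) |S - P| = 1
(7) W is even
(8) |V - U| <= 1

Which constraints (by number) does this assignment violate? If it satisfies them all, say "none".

No violations.

(1) R = 1 is in {-2, 1, 2, -1} — holds.
(2) gcd(1, 8) = 1 — holds.
(3) P * W = 4 * 8 = 32 — holds.
(4) 3 / 3 = 1, so 3 divides 3 — holds.
(5) min(5, 4) = 4 — holds.
(6) |5 - 4| = 1 — holds.
(7) W = 8 is even — holds.
(8) |3 - 3| = 0; 0 ≤ 1 — holds.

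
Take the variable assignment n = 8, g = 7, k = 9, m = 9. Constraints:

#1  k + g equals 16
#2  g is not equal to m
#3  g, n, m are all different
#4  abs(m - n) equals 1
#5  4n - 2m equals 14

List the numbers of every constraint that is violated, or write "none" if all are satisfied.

Yes — all constraints hold.

#1 k + g = 9 + 7 = 16 — satisfied.
#2 g = 7, m = 9; distinct — satisfied.
#3 values 7, 8, 9 are pairwise distinct — satisfied.
#4 abs(9 - 8) = 1 — satisfied.
#5 4n - 2m = 4(8) - 2(9) = 14 — satisfied.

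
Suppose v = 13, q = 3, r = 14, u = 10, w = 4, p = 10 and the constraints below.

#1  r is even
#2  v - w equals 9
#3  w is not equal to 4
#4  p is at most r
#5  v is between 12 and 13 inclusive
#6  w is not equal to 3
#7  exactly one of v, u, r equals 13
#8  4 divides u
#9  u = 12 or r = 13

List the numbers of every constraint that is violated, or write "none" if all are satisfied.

Constraints 3, 8, 9 are violated.

#1 r = 14 is even  ✓
#2 v - w = 13 - 4 = 9  ✓
#3 w = 4, but 4 is required to differ  ✗
#4 p = 10, r = 14; 10 ≤ 14  ✓
#5 v = 13 lies in [12, 13]  ✓
#6 w = 4, and 4 ≠ 3  ✓
#7 v=13, u=10, r=14; 1 of them equals 13  ✓
#8 10 = 4*2 + 2, so 4 does not divide 10  ✗
#9 u = 10 ≠ 12 and r = 14 ≠ 13; both disjuncts false  ✗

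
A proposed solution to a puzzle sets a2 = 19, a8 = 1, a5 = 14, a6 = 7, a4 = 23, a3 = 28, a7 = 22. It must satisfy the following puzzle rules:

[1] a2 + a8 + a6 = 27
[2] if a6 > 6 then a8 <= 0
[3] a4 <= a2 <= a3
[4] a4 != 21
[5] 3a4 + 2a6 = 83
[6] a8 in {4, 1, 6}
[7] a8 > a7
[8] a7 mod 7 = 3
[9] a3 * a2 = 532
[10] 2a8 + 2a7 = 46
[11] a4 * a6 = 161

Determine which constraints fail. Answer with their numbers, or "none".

[1] a2 + a8 + a6 = 19 + 1 + 7 = 27  OK
[2] a6 = 7 > 6, so we need a8 ≤ 0; but a8 = 1 > 0  FAIL
[3] values 23, 19, 28; a4 = 23 is not <= a2 = 19  FAIL
[4] a4 = 23, and 23 ≠ 21  OK
[5] 3a4 + 2a6 = 3(23) + 2(7) = 83  OK
[6] a8 = 1 is in {4, 1, 6}  OK
[7] a8 = 1, a7 = 22; 1 ≤ 22 (want >)  FAIL
[8] 22 mod 7 = 1, not 3  FAIL
[9] a3 * a2 = 28 * 19 = 532  OK
[10] 2a8 + 2a7 = 2(1) + 2(22) = 46  OK
[11] a4 * a6 = 23 * 7 = 161  OK

The assignment fails constraints 2, 3, 7, and 8.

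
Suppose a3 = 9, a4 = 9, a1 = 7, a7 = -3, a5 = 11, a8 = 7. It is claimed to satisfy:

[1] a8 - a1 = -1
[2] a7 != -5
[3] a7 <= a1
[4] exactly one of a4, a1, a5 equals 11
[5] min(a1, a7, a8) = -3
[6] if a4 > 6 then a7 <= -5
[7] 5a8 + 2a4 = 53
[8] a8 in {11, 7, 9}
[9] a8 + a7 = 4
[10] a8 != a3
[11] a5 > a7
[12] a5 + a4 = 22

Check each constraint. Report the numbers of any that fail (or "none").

Constraints 1, 6, 12 do not hold.

[1] a8 - a1 = 7 - 7 = 0, not -1  fails
[2] a7 = -3, and -3 ≠ -5  holds
[3] a7 = -3, a1 = 7; -3 ≤ 7  holds
[4] a4=9, a1=7, a5=11; 1 of them equals 11  holds
[5] min(7, -3, 7) = -3  holds
[6] a4 = 9 > 6, so we need a7 ≤ -5; but a7 = -3 > -5  fails
[7] 5a8 + 2a4 = 5(7) + 2(9) = 53  holds
[8] a8 = 7 is in {11, 7, 9}  holds
[9] a8 + a7 = 7 + (-3) = 4  holds
[10] a8 = 7, a3 = 9; distinct  holds
[11] a5 = 11, a7 = -3; 11 > -3  holds
[12] a5 + a4 = 11 + 9 = 20, not 22  fails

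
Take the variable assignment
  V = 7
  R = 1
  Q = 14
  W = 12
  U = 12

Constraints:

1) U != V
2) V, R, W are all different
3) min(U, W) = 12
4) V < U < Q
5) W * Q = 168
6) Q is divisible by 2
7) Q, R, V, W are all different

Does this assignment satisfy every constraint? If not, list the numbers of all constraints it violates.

1) U = 12, V = 7; distinct  holds
2) values 7, 1, 12 are pairwise distinct  holds
3) min(12, 12) = 12  holds
4) values 7 < 12 < 14  holds
5) W * Q = 12 * 14 = 168  holds
6) 14 / 2 = 7, so 2 divides 14  holds
7) values 14, 1, 7, 12 are pairwise distinct  holds

All constraints are satisfied.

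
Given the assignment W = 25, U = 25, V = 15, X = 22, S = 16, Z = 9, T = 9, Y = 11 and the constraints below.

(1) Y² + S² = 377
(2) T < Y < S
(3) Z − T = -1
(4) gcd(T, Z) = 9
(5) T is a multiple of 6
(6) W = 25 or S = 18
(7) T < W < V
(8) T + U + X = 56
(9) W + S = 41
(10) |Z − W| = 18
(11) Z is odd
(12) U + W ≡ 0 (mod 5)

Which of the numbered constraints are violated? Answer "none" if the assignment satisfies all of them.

(1) Y² + S² = 11² + 16² = 121 + 256 = 377  ✓
(2) values 9 < 11 < 16  ✓
(3) Z − T = 9 − 9 = 0, not -1  ✗
(4) gcd(9, 9) = 9  ✓
(5) 9 = 6×1 + 3, so 6 does not divide 9  ✗
(6) W = 25 = 25 (first disjunct)  ✓
(7) values 9, 25, 15; W = 25 is not < V = 15  ✗
(8) T + U + X = 9 + 25 + 22 = 56  ✓
(9) W + S = 25 + 16 = 41  ✓
(10) |9 − 25| = 16, not 18  ✗
(11) Z = 9 is odd  ✓
(12) U + W = 50; 50 mod 5 = 0  ✓

The assignment fails constraints 3, 5, 7, and 10.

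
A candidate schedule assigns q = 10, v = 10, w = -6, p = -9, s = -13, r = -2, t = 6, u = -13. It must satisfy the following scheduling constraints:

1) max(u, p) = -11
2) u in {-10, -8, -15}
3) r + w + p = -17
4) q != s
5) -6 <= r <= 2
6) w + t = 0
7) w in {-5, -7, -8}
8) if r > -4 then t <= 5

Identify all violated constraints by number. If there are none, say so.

1) max(-13, -9) = -9, not -11  ✘
2) u = -13 is not in {-10, -8, -15}  ✘
3) r + w + p = -2 + (-6) + (-9) = -17  ✔
4) q = 10, s = -13; distinct  ✔
5) r = -2 lies in [-6, 2]  ✔
6) w + t = -6 + 6 = 0  ✔
7) w = -6 is not in {-5, -7, -8}  ✘
8) r = -2 > -4, so we need t ≤ 5; but t = 6 > 5  ✘

Constraints 1, 2, 7, 8 do not hold.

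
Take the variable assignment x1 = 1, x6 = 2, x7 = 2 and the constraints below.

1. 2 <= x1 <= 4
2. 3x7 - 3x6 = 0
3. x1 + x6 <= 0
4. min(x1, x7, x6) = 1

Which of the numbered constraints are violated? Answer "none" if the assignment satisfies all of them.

1. x1 = 1 is outside [2, 4] — does not hold.
2. 3x7 - 3x6 = 3(2) - 3(2) = 0 — holds.
3. x1 + x6 = 1 + 2 = 3; 3 > 0, bound 0 not met — does not hold.
4. min(1, 2, 2) = 1 — holds.

Constraints 1, 3 do not hold.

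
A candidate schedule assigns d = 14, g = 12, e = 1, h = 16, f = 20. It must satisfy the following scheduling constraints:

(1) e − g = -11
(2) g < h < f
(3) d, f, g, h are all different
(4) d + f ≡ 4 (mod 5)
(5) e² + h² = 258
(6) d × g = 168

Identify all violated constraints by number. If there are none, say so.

(1) e − g = 1 − 12 = -11  yes
(2) values 12 < 16 < 20  yes
(3) values 14, 20, 12, 16 are pairwise distinct  yes
(4) d + f = 34; 34 mod 5 = 4  yes
(5) e² + h² = 1² + 16² = 1 + 256 = 257, not 258  no
(6) d × g = 14 × 12 = 168  yes

Violated: 5.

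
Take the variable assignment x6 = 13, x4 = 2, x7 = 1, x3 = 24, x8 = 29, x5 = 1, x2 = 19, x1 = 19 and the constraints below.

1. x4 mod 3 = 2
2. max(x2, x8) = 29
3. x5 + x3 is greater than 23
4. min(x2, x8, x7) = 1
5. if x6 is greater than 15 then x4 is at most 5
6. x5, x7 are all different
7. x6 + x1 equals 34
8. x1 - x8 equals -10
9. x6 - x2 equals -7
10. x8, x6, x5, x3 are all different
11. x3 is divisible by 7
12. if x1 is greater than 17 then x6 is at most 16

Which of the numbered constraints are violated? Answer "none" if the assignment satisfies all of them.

1. 2 mod 3 = 2 — satisfied.
2. max(19, 29) = 29 — satisfied.
3. x5 + x3 = 1 + 24 = 25; 25 > 23 — satisfied.
4. min(19, 29, 1) = 1 — satisfied.
5. x6 = 13, not > 15; antecedent false, conditional vacuously true — satisfied.
6. x5 = x7 = 1, not all different — violated.
7. x6 + x1 = 13 + 19 = 32, not 34 — violated.
8. x1 - x8 = 19 - 29 = -10 — satisfied.
9. x6 - x2 = 13 - 19 = -6, not -7 — violated.
10. values 29, 13, 1, 24 are pairwise distinct — satisfied.
11. 24 = 7*3 + 3, so 7 does not divide 24 — violated.
12. x1 = 19 > 17, so we need x6 ≤ 16; x6 = 13 ≤ 16 — satisfied.

Constraints 6, 7, 9, 11 are violated.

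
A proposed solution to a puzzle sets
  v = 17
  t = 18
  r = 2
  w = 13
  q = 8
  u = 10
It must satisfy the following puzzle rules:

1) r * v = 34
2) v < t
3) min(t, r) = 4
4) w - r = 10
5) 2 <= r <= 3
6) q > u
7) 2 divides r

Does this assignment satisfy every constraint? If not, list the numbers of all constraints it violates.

1) r * v = 2 * 17 = 34  ✓
2) v = 17, t = 18; 17 < 18  ✓
3) min(18, 2) = 2, not 4  ✗
4) w - r = 13 - 2 = 11, not 10  ✗
5) r = 2 lies in [2, 3]  ✓
6) q = 8, u = 10; 8 ≤ 10 (want >)  ✗
7) 2 / 2 = 1, so 2 divides 2  ✓

No — constraints 3, 4, and 6 are not satisfied.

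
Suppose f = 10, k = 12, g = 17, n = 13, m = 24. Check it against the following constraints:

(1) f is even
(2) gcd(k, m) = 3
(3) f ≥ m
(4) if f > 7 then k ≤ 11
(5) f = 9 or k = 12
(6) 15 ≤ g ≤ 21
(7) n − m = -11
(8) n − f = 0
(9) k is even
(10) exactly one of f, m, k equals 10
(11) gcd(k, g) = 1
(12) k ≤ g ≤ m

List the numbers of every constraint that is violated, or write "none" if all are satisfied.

No — constraints 2, 3, 4, 8 are not satisfied.

(1) f = 10 is even — OK.
(2) gcd(12, 24) = 12, not 3 — violated.
(3) f = 10, m = 24; 10 < 24 (want ≥) — violated.
(4) f = 10 > 7, so we need k ≤ 11; but k = 12 > 11 — violated.
(5) f = 10 ≠ 9, but k = 12 = 12 (second disjunct) — OK.
(6) g = 17 lies in [15, 21] — OK.
(7) n − m = 13 − 24 = -11 — OK.
(8) n − f = 13 − 10 = 3, not 0 — violated.
(9) k = 12 is even — OK.
(10) f=10, m=24, k=12; 1 of them equals 10 — OK.
(11) gcd(12, 17) = 1 — OK.
(12) values 12 ≤ 17 ≤ 24 — OK.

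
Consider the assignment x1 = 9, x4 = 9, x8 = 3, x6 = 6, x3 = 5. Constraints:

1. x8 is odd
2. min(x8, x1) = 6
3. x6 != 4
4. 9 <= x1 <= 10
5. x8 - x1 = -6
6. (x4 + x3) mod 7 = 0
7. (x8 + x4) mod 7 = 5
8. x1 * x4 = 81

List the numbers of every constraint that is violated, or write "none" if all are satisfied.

Constraint 2 does not hold.

1. x8 = 3 is odd — holds.
2. min(3, 9) = 3, not 6 — fails.
3. x6 = 6, and 6 ≠ 4 — holds.
4. x1 = 9 lies in [9, 10] — holds.
5. x8 - x1 = 3 - 9 = -6 — holds.
6. x4 + x3 = 14; 14 mod 7 = 0 — holds.
7. x8 + x4 = 12; 12 mod 7 = 5 — holds.
8. x1 * x4 = 9 * 9 = 81 — holds.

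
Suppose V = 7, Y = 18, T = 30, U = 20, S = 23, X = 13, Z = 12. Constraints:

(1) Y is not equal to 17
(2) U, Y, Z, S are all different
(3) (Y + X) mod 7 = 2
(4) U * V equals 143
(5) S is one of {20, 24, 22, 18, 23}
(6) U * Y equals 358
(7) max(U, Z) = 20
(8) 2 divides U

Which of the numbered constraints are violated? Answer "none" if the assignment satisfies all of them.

(1) Y = 18, and 18 ≠ 17 — holds.
(2) values 20, 18, 12, 23 are pairwise distinct — holds.
(3) Y + X = 31; 31 mod 7 = 3, not 2 — fails.
(4) U * V = 20 * 7 = 140, not 143 — fails.
(5) S = 23 is in {20, 24, 22, 18, 23} — holds.
(6) U * Y = 20 * 18 = 360, not 358 — fails.
(7) max(20, 12) = 20 — holds.
(8) 20 / 2 = 10, so 2 divides 20 — holds.

Violated: 3, 4, 6.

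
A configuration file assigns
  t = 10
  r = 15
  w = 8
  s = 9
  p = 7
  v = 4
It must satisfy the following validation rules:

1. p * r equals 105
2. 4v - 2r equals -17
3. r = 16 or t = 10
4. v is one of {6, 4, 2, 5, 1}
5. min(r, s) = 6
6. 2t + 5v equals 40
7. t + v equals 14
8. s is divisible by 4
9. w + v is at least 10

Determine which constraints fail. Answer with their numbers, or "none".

1. p * r = 7 * 15 = 105  OK
2. 4v - 2r = 4(4) - 2(15) = -14, not -17  FAIL
3. r = 15 ≠ 16, but t = 10 = 10 (second disjunct)  OK
4. v = 4 is in {6, 4, 2, 5, 1}  OK
5. min(15, 9) = 9, not 6  FAIL
6. 2t + 5v = 2(10) + 5(4) = 40  OK
7. t + v = 10 + 4 = 14  OK
8. 9 = 4*2 + 1, so 4 does not divide 9  FAIL
9. w + v = 8 + 4 = 12; 12 ≥ 10  OK

Constraints 2, 5, and 8 do not hold.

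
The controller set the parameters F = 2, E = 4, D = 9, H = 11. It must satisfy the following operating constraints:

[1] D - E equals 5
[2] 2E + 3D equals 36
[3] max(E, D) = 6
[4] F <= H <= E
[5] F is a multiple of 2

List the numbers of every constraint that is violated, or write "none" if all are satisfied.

[1] D - E = 9 - 4 = 5  yes
[2] 2E + 3D = 2(4) + 3(9) = 35, not 36  no
[3] max(4, 9) = 9, not 6  no
[4] values 2, 11, 4; H = 11 is not <= E = 4  no
[5] 2 / 2 = 1, so 2 divides 2  yes

No — constraints 2, 3, and 4 are not satisfied.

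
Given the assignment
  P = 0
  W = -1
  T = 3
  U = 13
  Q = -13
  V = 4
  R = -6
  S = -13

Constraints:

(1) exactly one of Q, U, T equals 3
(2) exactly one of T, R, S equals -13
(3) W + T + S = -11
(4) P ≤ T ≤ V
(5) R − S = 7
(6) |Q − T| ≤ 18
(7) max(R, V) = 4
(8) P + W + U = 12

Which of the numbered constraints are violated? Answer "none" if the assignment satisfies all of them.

The assignment satisfies every constraint.

(1) Q=-13, U=13, T=3; 1 of them equals 3  yes
(2) T=3, R=-6, S=-13; 1 of them equals -13  yes
(3) W + T + S = -1 + 3 + (-13) = -11  yes
(4) values 0 ≤ 3 ≤ 4  yes
(5) R − S = -6 − (-13) = 7  yes
(6) |-13 − 3| = 16; 16 ≤ 18  yes
(7) max(-6, 4) = 4  yes
(8) P + W + U = 0 + (-1) + 13 = 12  yes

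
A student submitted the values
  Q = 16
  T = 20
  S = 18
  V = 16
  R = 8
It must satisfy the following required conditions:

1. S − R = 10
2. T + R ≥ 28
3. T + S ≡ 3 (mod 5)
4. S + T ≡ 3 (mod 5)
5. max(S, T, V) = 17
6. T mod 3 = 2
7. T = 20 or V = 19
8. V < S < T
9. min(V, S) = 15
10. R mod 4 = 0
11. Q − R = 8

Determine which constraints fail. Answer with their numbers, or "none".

1. S − R = 18 − 8 = 10 — holds.
2. T + R = 20 + 8 = 28; 28 ≥ 28 — holds.
3. T + S = 38; 38 mod 5 = 3 — holds.
4. S + T = 38; 38 mod 5 = 3 — holds.
5. max(18, 20, 16) = 20, not 17 — fails.
6. 20 mod 3 = 2 — holds.
7. T = 20 = 20 (first disjunct) — holds.
8. values 16 < 18 < 20 — holds.
9. min(16, 18) = 16, not 15 — fails.
10. 8 mod 4 = 0 — holds.
11. Q − R = 16 − 8 = 8 — holds.

Constraints 5 and 9 do not hold.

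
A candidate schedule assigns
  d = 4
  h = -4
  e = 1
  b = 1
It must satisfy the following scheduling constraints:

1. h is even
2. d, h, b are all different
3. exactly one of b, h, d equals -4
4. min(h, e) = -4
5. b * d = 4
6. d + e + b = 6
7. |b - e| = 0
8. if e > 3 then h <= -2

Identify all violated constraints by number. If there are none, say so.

1. h = -4 is even — holds.
2. values 4, -4, 1 are pairwise distinct — holds.
3. b=1, h=-4, d=4; 1 of them equals -4 — holds.
4. min(-4, 1) = -4 — holds.
5. b * d = 1 * 4 = 4 — holds.
6. d + e + b = 4 + 1 + 1 = 6 — holds.
7. |1 - 1| = 0 — holds.
8. e = 1, not > 3; antecedent false, conditional vacuously true — holds.

The assignment satisfies every constraint.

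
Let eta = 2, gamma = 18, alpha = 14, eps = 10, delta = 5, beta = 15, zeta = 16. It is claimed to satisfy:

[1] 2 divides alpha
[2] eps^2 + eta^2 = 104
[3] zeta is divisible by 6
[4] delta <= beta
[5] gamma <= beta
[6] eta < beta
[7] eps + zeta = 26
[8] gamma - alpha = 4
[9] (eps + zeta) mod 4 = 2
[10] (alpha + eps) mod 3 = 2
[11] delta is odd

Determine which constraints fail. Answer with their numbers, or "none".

No — constraints 3, 5, and 10 are not satisfied.

[1] 14 / 2 = 7, so 2 divides 14 — holds.
[2] eps^2 + eta^2 = 10^2 + 2^2 = 100 + 4 = 104 — holds.
[3] 16 = 6*2 + 4, so 6 does not divide 16 — does not hold.
[4] delta = 5, beta = 15; 5 ≤ 15 — holds.
[5] gamma = 18, beta = 15; 18 > 15 (want ≤) — does not hold.
[6] eta = 2, beta = 15; 2 < 15 — holds.
[7] eps + zeta = 10 + 16 = 26 — holds.
[8] gamma - alpha = 18 - 14 = 4 — holds.
[9] eps + zeta = 26; 26 mod 4 = 2 — holds.
[10] alpha + eps = 24; 24 mod 3 = 0, not 2 — does not hold.
[11] delta = 5 is odd — holds.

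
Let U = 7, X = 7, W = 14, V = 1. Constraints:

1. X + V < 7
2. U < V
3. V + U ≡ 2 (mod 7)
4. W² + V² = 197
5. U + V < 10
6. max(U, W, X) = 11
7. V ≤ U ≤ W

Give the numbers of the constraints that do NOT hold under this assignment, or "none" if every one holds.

Violated: 1, 2, 3, 6.

1. X + V = 7 + 1 = 8; 8 ≥ 7, bound 7 not met  FAIL
2. U = 7, V = 1; 7 ≥ 1 (want <)  FAIL
3. V + U = 8; 8 mod 7 = 1, not 2  FAIL
4. W² + V² = 14² + 1² = 196 + 1 = 197  OK
5. U + V = 7 + 1 = 8; 8 < 10  OK
6. max(7, 14, 7) = 14, not 11  FAIL
7. values 1 ≤ 7 ≤ 14  OK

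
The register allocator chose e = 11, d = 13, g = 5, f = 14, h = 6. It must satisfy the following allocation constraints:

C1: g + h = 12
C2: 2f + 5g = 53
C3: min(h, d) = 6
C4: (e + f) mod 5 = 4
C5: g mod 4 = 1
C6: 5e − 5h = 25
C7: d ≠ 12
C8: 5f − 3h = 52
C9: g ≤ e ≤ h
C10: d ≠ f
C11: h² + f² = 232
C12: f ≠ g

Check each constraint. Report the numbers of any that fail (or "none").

C1: g + h = 5 + 6 = 11, not 12 — does not hold.
C2: 2f + 5g = 2(14) + 5(5) = 53 — holds.
C3: min(6, 13) = 6 — holds.
C4: e + f = 25; 25 mod 5 = 0, not 4 — does not hold.
C5: 5 mod 4 = 1 — holds.
C6: 5e − 5h = 5(11) − 5(6) = 25 — holds.
C7: d = 13, and 13 ≠ 12 — holds.
C8: 5f − 3h = 5(14) − 3(6) = 52 — holds.
C9: values 5, 11, 6; e = 11 is not ≤ h = 6 — does not hold.
C10: d = 13, f = 14; distinct — holds.
C11: h² + f² = 6² + 14² = 36 + 196 = 232 — holds.
C12: f = 14, g = 5; distinct — holds.

Constraints 1, 4, 9 do not hold.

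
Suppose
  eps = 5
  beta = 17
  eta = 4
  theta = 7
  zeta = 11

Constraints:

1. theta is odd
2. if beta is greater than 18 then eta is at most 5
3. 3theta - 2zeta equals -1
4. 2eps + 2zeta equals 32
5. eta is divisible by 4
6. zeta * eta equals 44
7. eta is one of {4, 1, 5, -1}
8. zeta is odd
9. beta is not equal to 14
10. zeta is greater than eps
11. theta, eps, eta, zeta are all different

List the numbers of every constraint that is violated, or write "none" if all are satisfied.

1. theta = 7 is odd — OK.
2. beta = 17, not > 18; antecedent false, conditional vacuously true — OK.
3. 3theta - 2zeta = 3(7) - 2(11) = -1 — OK.
4. 2eps + 2zeta = 2(5) + 2(11) = 32 — OK.
5. 4 / 4 = 1, so 4 divides 4 — OK.
6. zeta * eta = 11 * 4 = 44 — OK.
7. eta = 4 is in {4, 1, 5, -1} — OK.
8. zeta = 11 is odd — OK.
9. beta = 17, and 17 ≠ 14 — OK.
10. zeta = 11, eps = 5; 11 > 5 — OK.
11. values 7, 5, 4, 11 are pairwise distinct — OK.

No violations.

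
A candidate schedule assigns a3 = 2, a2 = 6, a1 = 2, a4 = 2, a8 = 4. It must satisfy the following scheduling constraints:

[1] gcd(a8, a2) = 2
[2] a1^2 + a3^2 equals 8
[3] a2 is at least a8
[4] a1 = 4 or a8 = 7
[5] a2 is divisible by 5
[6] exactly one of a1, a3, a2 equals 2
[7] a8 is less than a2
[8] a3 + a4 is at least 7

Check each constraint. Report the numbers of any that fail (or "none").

No — constraints 4, 5, 6, and 8 are not satisfied.

[1] gcd(4, 6) = 2  ✔
[2] a1^2 + a3^2 = 2^2 + 2^2 = 4 + 4 = 8  ✔
[3] a2 = 6, a8 = 4; 6 ≥ 4  ✔
[4] a1 = 2 ≠ 4 and a8 = 4 ≠ 7; both disjuncts false  ✘
[5] 6 = 5*1 + 1, so 5 does not divide 6  ✘
[6] a1=2, a3=2, a2=6; 2 of them equal 2, not exactly one  ✘
[7] a8 = 4, a2 = 6; 4 < 6  ✔
[8] a3 + a4 = 2 + 2 = 4; 4 < 7, bound 7 not met  ✘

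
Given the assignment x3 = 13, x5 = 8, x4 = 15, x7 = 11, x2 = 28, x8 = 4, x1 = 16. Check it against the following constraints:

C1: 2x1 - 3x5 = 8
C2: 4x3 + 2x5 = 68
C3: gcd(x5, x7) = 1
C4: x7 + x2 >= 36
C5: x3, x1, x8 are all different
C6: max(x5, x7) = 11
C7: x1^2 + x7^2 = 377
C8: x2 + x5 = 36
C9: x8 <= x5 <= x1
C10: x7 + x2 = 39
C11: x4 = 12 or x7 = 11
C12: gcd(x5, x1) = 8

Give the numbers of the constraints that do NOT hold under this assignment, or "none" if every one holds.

Yes — all constraints hold.

C1: 2x1 - 3x5 = 2(16) - 3(8) = 8 — OK.
C2: 4x3 + 2x5 = 4(13) + 2(8) = 68 — OK.
C3: gcd(8, 11) = 1 — OK.
C4: x7 + x2 = 11 + 28 = 39; 39 ≥ 36 — OK.
C5: values 13, 16, 4 are pairwise distinct — OK.
C6: max(8, 11) = 11 — OK.
C7: x1^2 + x7^2 = 16^2 + 11^2 = 256 + 121 = 377 — OK.
C8: x2 + x5 = 28 + 8 = 36 — OK.
C9: values 4 <= 8 <= 16 — OK.
C10: x7 + x2 = 11 + 28 = 39 — OK.
C11: x4 = 15 ≠ 12, but x7 = 11 = 11 (second disjunct) — OK.
C12: gcd(8, 16) = 8 — OK.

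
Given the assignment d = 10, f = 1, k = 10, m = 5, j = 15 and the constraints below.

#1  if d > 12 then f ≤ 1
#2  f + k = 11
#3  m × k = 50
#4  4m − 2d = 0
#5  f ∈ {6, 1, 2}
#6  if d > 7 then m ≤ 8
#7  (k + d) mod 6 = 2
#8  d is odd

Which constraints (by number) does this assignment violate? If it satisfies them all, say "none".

The assignment fails constraint 8.

#1 d = 10, not > 12; antecedent false, conditional vacuously true — OK.
#2 f + k = 1 + 10 = 11 — OK.
#3 m × k = 5 × 10 = 50 — OK.
#4 4m − 2d = 4(5) − 2(10) = 0 — OK.
#5 f = 1 is in {6, 1, 2} — OK.
#6 d = 10 > 7, so we need m ≤ 8; m = 5 ≤ 8 — OK.
#7 k + d = 20; 20 mod 6 = 2 — OK.
#8 d = 10 is even — violated.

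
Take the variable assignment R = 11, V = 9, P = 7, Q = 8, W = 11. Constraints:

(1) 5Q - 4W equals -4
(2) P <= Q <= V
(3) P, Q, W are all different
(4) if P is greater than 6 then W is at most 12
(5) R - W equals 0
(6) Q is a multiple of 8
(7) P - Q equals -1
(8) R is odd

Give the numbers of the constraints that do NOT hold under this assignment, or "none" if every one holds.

(1) 5Q - 4W = 5(8) - 4(11) = -4 — OK.
(2) values 7 <= 8 <= 9 — OK.
(3) values 7, 8, 11 are pairwise distinct — OK.
(4) P = 7 > 6, so we need W ≤ 12; W = 11 ≤ 12 — OK.
(5) R - W = 11 - 11 = 0 — OK.
(6) 8 / 8 = 1, so 8 divides 8 — OK.
(7) P - Q = 7 - 8 = -1 — OK.
(8) R = 11 is odd — OK.

The assignment satisfies every constraint.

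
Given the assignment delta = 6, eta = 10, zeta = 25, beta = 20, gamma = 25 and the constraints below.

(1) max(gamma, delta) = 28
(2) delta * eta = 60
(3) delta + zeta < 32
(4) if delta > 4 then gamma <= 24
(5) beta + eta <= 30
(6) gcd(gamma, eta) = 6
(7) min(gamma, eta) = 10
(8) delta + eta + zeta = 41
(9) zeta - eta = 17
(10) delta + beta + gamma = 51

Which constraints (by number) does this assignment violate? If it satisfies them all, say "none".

(1) max(25, 6) = 25, not 28 — violated.
(2) delta * eta = 6 * 10 = 60 — OK.
(3) delta + zeta = 6 + 25 = 31; 31 < 32 — OK.
(4) delta = 6 > 4, so we need gamma ≤ 24; but gamma = 25 > 24 — violated.
(5) beta + eta = 20 + 10 = 30; 30 ≤ 30 — OK.
(6) gcd(25, 10) = 5, not 6 — violated.
(7) min(25, 10) = 10 — OK.
(8) delta + eta + zeta = 6 + 10 + 25 = 41 — OK.
(9) zeta - eta = 25 - 10 = 15, not 17 — violated.
(10) delta + beta + gamma = 6 + 20 + 25 = 51 — OK.

Violated: 1, 4, 6, and 9.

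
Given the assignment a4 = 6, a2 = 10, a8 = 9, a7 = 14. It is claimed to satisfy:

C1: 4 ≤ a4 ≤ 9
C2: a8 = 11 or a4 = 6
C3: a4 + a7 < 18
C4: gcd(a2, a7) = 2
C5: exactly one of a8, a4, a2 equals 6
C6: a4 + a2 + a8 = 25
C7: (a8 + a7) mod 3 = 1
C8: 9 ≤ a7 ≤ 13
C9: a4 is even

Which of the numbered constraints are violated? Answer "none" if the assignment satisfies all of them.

C1: a4 = 6 lies in [4, 9]  holds
C2: a8 = 9 ≠ 11, but a4 = 6 = 6 (second disjunct)  holds
C3: a4 + a7 = 6 + 14 = 20; 20 ≥ 18, bound 18 not met  fails
C4: gcd(10, 14) = 2  holds
C5: a8=9, a4=6, a2=10; 1 of them equals 6  holds
C6: a4 + a2 + a8 = 6 + 10 + 9 = 25  holds
C7: a8 + a7 = 23; 23 mod 3 = 2, not 1  fails
C8: a7 = 14 is outside [9, 13]  fails
C9: a4 = 6 is even  holds

Constraints 3, 7, 8 do not hold.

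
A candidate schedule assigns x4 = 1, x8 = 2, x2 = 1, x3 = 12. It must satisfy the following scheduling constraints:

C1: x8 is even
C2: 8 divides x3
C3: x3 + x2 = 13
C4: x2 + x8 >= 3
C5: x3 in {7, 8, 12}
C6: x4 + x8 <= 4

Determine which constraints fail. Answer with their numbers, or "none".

C1: x8 = 2 is even  true
C2: 12 = 8*1 + 4, so 8 does not divide 12  false
C3: x3 + x2 = 12 + 1 = 13  true
C4: x2 + x8 = 1 + 2 = 3; 3 ≥ 3  true
C5: x3 = 12 is in {7, 8, 12}  true
C6: x4 + x8 = 1 + 2 = 3; 3 ≤ 4  true

Constraint 2 is violated.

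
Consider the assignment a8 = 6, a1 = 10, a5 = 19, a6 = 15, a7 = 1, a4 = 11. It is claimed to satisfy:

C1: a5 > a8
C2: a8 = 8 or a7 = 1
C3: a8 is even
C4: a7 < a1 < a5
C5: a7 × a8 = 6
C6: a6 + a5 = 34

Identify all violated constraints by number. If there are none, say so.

All constraints are satisfied.

C1: a5 = 19, a8 = 6; 19 > 6  holds
C2: a8 = 6 ≠ 8, but a7 = 1 = 1 (second disjunct)  holds
C3: a8 = 6 is even  holds
C4: values 1 < 10 < 19  holds
C5: a7 × a8 = 1 × 6 = 6  holds
C6: a6 + a5 = 15 + 19 = 34  holds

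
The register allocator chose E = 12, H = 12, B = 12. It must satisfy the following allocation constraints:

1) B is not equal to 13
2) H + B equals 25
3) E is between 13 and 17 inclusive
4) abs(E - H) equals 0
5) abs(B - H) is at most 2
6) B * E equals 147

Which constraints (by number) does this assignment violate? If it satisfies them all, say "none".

The assignment fails constraints 2, 3, 6.

1) B = 12, and 12 ≠ 13 — holds.
2) H + B = 12 + 12 = 24, not 25 — does not hold.
3) E = 12 is outside [13, 17] — does not hold.
4) abs(12 - 12) = 0 — holds.
5) abs(12 - 12) = 0; 0 ≤ 2 — holds.
6) B * E = 12 * 12 = 144, not 147 — does not hold.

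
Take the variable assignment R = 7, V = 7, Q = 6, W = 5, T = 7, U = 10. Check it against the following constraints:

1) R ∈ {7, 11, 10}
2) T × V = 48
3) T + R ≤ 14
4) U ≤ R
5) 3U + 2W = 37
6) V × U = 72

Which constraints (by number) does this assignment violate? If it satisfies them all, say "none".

1) R = 7 is in {7, 11, 10} — holds.
2) T × V = 7 × 7 = 49, not 48 — fails.
3) T + R = 7 + 7 = 14; 14 ≤ 14 — holds.
4) U = 10, R = 7; 10 > 7 (want ≤) — fails.
5) 3U + 2W = 3(10) + 2(5) = 40, not 37 — fails.
6) V × U = 7 × 10 = 70, not 72 — fails.

The assignment fails constraints 2, 4, 5, 6.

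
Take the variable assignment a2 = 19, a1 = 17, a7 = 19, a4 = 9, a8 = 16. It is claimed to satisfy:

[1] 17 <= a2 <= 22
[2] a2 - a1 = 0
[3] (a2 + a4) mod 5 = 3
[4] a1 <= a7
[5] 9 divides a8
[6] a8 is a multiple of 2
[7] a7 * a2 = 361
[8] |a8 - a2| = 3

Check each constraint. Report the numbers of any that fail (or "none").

Constraints 2, 5 are violated.

[1] a2 = 19 lies in [17, 22]  ✓
[2] a2 - a1 = 19 - 17 = 2, not 0  ✗
[3] a2 + a4 = 28; 28 mod 5 = 3  ✓
[4] a1 = 17, a7 = 19; 17 ≤ 19  ✓
[5] 16 = 9*1 + 7, so 9 does not divide 16  ✗
[6] 16 / 2 = 8, so 2 divides 16  ✓
[7] a7 * a2 = 19 * 19 = 361  ✓
[8] |16 - 19| = 3  ✓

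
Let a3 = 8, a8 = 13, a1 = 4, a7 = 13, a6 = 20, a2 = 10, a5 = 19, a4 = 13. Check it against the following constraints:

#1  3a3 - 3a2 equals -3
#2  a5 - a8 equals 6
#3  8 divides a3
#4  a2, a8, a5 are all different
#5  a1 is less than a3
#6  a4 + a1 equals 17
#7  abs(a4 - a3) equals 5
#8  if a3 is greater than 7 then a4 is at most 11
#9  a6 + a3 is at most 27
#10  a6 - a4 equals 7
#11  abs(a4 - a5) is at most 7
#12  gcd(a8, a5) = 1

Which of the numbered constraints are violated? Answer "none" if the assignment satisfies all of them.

Violated: 1, 8, 9.

#1 3a3 - 3a2 = 3(8) - 3(10) = -6, not -3 — violated.
#2 a5 - a8 = 19 - 13 = 6 — OK.
#3 8 / 8 = 1, so 8 divides 8 — OK.
#4 values 10, 13, 19 are pairwise distinct — OK.
#5 a1 = 4, a3 = 8; 4 < 8 — OK.
#6 a4 + a1 = 13 + 4 = 17 — OK.
#7 abs(13 - 8) = 5 — OK.
#8 a3 = 8 > 7, so we need a4 ≤ 11; but a4 = 13 > 11 — violated.
#9 a6 + a3 = 20 + 8 = 28; 28 > 27, bound 27 not met — violated.
#10 a6 - a4 = 20 - 13 = 7 — OK.
#11 abs(13 - 19) = 6; 6 ≤ 7 — OK.
#12 gcd(13, 19) = 1 — OK.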